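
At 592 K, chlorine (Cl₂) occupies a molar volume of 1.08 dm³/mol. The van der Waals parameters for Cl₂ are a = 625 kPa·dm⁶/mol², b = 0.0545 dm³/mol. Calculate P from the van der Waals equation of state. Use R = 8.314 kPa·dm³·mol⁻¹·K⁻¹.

P ≈ 4264 kPa

P = RT/(V_m − b) − a/V_m²
RT/(V_m − b) = (8.314)(592)/(1.08 − 0.0545) = 4921.9/1.0255 = 4799.5 kPa
a/V_m² = 625/(1.08)² = 535.84 kPa
P = 4799.5 − 535.84 = 4264 kPa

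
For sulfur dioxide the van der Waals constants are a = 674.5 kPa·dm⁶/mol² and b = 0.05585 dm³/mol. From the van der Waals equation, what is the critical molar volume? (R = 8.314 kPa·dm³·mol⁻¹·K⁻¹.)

V_m,c ≈ 0.1676 dm³/mol

For a van der Waals gas, V_m,c = 3b.
V_m,c = 3×0.05585 = 0.1676 dm³/mol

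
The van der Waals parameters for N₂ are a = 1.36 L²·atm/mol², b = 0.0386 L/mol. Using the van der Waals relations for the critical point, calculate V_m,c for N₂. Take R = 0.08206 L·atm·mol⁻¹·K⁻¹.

For a van der Waals gas, V_m,c = 3b.
V_m,c = 3×0.0386 = 0.1158 L/mol

V_m,c ≈ 0.1158 L/mol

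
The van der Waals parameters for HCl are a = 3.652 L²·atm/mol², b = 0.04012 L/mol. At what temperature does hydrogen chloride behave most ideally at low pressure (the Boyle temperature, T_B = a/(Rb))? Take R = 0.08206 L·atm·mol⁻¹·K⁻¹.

T_B ≈ 1109 K

For a van der Waals gas the second virial coefficient B₂ = b − a/(RT) vanishes at T_B = a/(Rb).
T_B = 3.652/(0.08206×0.04012) = 3.652/0.0032922 = 1109 K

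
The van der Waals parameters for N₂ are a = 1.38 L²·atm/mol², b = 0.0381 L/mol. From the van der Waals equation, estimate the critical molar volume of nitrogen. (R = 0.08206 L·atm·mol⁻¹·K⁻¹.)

V_m,c ≈ 0.1143 L/mol

For a van der Waals gas, V_m,c = 3b.
V_m,c = 3×0.0381 = 0.1143 L/mol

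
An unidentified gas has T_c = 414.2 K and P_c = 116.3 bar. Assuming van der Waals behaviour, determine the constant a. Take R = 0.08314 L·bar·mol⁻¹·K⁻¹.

From T_c = 8a/(27Rb) and P_c = a/(27b²): a = 27 R² T_c²/(64 P_c).
a = 27×(0.08314)²×(414.2)²/(64×116.3) = 32019/7443.2 = 4.302 L²·bar/mol²

a ≈ 4.302 L²·bar/mol²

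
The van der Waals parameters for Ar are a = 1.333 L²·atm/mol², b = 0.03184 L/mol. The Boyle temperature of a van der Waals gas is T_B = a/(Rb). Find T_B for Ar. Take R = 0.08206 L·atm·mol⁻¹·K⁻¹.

T_B ≈ 510.2 K

For a van der Waals gas the second virial coefficient B₂ = b − a/(RT) vanishes at T_B = a/(Rb).
T_B = 1.333/(0.08206×0.03184) = 1.333/0.0026128 = 510.2 K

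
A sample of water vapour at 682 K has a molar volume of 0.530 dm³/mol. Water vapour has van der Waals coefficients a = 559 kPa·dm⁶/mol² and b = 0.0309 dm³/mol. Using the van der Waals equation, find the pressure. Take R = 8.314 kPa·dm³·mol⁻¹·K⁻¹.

P = RT/(V_m − b) − a/V_m²
RT/(V_m − b) = (8.314)(682)/(0.530 − 0.0309) = 5670.1/0.49910 = 11361 kPa
a/V_m² = 559/(0.530)² = 1990.0 kPa
P = 11361 − 1990.0 = 9371 kPa

P ≈ 9371 kPa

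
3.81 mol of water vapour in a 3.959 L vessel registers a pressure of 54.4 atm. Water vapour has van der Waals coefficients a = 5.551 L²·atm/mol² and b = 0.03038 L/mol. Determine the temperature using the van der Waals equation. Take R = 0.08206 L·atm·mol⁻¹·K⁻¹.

T ≈ 731.9 K

T = (P + a n²/V²)(V − nb)/(nR)
P + a n²/V² = 54.4 + (5.551)(3.81)²/(3.959)² = 59.541 atm
V − nb = 3.959 − (3.81)(0.03038) = 3.8433 L
T = (59.541)(3.8433)/((3.81)(0.08206)) = 731.9 K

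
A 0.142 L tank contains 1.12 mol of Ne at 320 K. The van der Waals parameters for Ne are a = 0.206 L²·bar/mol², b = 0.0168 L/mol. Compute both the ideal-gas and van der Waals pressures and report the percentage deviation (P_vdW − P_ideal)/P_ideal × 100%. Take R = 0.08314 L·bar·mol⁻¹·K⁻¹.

9.17 %

Ideal: P_ideal = nRT/V = (1.12)(0.08314)(320)/0.142 = 209.841 bar
vdW: P = nRT/(V − nb) − a n²/V² = 29.7974/0.123184 − 0.258406/0.0201640 = 241.893 − 12.8152 = 229.078 bar
% deviation = (229.078 − 209.841)/209.841 × 100% = 9.17%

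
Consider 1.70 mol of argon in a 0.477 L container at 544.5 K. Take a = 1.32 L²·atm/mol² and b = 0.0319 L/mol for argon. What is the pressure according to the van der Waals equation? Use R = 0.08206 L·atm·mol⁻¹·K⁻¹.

P = nRT/(V − nb) − a n²/V²
nRT/(V − nb) = (1.70)(0.08206)(544.5)/(0.477 − 1.70×0.0319) = 75.959/0.42277 = 179.67 atm
a n²/V² = (1.32)(1.70)²/(0.477)² = 16.766 atm
P = 179.67 − 16.766 = 162.9 atm

P ≈ 162.9 atm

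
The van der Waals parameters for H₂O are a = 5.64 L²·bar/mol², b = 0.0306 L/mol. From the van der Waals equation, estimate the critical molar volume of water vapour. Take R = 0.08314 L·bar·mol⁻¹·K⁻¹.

V_m,c ≈ 0.09180 L/mol

For a van der Waals gas, V_m,c = 3b.
V_m,c = 3×0.0306 = 0.09180 L/mol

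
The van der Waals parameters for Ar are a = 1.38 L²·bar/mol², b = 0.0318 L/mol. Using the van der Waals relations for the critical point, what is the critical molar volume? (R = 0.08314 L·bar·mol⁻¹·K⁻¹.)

For a van der Waals gas, V_m,c = 3b.
V_m,c = 3×0.0318 = 0.09540 L/mol

V_m,c ≈ 0.09540 L/mol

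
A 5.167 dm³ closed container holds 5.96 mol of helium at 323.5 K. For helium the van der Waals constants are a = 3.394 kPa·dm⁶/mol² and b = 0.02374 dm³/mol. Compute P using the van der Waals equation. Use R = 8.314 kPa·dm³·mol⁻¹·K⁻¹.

P ≈ 3185 kPa

P = nRT/(V − nb) − a n²/V²
nRT/(V − nb) = (5.96)(8.314)(323.5)/(5.167 − 5.96×0.02374) = 16030/5.0255 = 3189.7 kPa
a n²/V² = (3.394)(5.96)²/(5.167)² = 4.5157 kPa
P = 3189.7 − 4.5157 = 3185 kPa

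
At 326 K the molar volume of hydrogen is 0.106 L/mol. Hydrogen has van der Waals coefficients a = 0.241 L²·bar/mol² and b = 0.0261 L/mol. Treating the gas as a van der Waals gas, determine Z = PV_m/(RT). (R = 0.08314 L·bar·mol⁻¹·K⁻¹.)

P = RT/(V_m − b) − a/V_m² = (0.08314)(326)/(0.106 − 0.0261) − 0.241/(0.106)²
  = 27.104/0.079900 − 21.449 = 339.22 − 21.449 = 317.77 bar
Z = PV_m/(RT) = (317.77)(0.106)/((0.08314)(326)) = 33.684/27.104 = 1.243

Z ≈ 1.243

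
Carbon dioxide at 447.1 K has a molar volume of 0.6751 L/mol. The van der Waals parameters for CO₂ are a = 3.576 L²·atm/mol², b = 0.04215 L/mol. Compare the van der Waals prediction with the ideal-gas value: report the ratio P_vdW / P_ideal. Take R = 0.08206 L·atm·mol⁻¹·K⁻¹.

P_vdW / P_ideal ≈ 0.9222

Ideal: P_ideal = RT/V_m = (0.08206)(447.1)/0.6751 = 54.3461 atm
vdW: P = RT/(V_m − b) − a/V_m² = 36.6890/0.632950 − 3.576/0.455760 = 57.9651 − 7.84623 = 50.1189 atm
Ratio = 50.1189/54.3461 = 0.9222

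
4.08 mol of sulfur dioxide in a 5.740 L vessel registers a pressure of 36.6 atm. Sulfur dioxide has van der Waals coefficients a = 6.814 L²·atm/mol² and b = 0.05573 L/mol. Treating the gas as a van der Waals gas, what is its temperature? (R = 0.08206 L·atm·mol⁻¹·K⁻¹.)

T = (P + a n²/V²)(V − nb)/(nR)
P + a n²/V² = 36.6 + (6.814)(4.08)²/(5.740)² = 40.043 atm
V − nb = 5.740 − (4.08)(0.05573) = 5.5126 L
T = (40.043)(5.5126)/((4.08)(0.08206)) = 659.3 K

T ≈ 659.3 K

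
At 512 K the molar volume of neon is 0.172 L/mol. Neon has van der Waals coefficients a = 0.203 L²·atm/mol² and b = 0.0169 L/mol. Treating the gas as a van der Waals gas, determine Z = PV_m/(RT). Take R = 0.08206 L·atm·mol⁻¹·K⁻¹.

P = RT/(V_m − b) − a/V_m² = (0.08206)(512)/(0.172 − 0.0169) − 0.203/(0.172)²
  = 42.015/0.15510 − 6.8618 = 270.89 − 6.8618 = 264.03 atm
Z = PV_m/(RT) = (264.03)(0.172)/((0.08206)(512)) = 45.413/42.015 = 1.081

Z ≈ 1.081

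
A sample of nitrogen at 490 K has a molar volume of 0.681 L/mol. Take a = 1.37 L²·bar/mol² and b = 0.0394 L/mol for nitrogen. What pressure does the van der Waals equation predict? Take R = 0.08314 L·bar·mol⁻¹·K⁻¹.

P = RT/(V_m − b) − a/V_m²
RT/(V_m − b) = (0.08314)(490)/(0.681 − 0.0394) = 40.739/0.64160 = 63.496 bar
a/V_m² = 1.37/(0.681)² = 2.9541 bar
P = 63.496 − 2.9541 = 60.54 bar

P ≈ 60.54 bar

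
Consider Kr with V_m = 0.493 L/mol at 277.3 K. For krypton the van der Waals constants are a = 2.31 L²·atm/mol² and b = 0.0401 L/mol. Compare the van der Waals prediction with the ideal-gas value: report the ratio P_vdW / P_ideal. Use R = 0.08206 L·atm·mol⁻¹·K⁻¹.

Ideal: P_ideal = RT/V_m = (0.08206)(277.3)/0.493 = 46.1567 atm
vdW: P = RT/(V_m − b) − a/V_m² = 22.7552/0.452900 − 2.31/0.243049 = 50.2433 − 9.50426 = 40.7390 atm
Ratio = 40.7390/46.1567 = 0.8826

P_vdW / P_ideal ≈ 0.8826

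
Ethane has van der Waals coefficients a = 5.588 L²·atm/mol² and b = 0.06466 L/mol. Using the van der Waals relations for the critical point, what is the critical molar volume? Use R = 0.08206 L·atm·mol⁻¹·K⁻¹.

For a van der Waals gas, V_m,c = 3b.
V_m,c = 3×0.06466 = 0.1940 L/mol

V_m,c ≈ 0.1940 L/mol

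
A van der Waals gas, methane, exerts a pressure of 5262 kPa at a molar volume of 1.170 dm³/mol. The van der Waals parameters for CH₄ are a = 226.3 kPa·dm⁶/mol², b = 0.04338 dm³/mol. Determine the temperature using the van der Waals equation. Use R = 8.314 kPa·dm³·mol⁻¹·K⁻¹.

T = (P + a/V_m²)(V_m − b)/R
P + a/V_m² = 5262 + 226.3/(1.170)² = 5427.3 kPa
V_m − b = 1.170 − 0.04338 = 1.1266 dm³/mol
T = (5427.3)(1.1266)/8.314 = 735.4 K

T ≈ 735.4 K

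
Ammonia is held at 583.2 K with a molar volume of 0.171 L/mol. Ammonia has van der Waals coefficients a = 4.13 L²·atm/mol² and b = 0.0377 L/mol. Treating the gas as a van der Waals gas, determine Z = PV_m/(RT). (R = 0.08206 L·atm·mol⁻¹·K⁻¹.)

P = RT/(V_m − b) − a/V_m² = (0.08206)(583.2)/(0.171 − 0.0377) − 4.13/(0.171)²
  = 47.857/0.13330 − 141.24 = 359.02 − 141.24 = 217.78 atm
Z = PV_m/(RT) = (217.78)(0.171)/((0.08206)(583.2)) = 37.240/47.857 = 0.7782

Z ≈ 0.7782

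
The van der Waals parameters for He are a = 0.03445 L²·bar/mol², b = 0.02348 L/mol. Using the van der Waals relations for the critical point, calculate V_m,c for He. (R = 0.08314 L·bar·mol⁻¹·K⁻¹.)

For a van der Waals gas, V_m,c = 3b.
V_m,c = 3×0.02348 = 0.07044 L/mol

V_m,c ≈ 0.07044 L/mol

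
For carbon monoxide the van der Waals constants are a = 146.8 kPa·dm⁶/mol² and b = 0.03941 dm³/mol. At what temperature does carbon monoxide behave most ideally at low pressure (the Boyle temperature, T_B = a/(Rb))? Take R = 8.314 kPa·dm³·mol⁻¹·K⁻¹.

T_B ≈ 448.0 K

For a van der Waals gas the second virial coefficient B₂ = b − a/(RT) vanishes at T_B = a/(Rb).
T_B = 146.8/(8.314×0.03941) = 146.8/0.32765 = 448.0 K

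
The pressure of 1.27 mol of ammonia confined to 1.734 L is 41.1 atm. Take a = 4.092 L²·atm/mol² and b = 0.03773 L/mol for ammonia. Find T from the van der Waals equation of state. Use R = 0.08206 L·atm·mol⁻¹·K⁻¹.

T ≈ 700.5 K

T = (P + a n²/V²)(V − nb)/(nR)
P + a n²/V² = 41.1 + (4.092)(1.27)²/(1.734)² = 43.295 atm
V − nb = 1.734 − (1.27)(0.03773) = 1.6861 L
T = (43.295)(1.6861)/((1.27)(0.08206)) = 700.5 K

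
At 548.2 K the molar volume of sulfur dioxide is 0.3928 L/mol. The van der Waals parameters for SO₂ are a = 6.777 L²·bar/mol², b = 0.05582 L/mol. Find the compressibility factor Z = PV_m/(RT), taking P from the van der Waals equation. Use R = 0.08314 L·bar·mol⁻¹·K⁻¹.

P = RT/(V_m − b) − a/V_m² = (0.08314)(548.2)/(0.3928 − 0.05582) − 6.777/(0.3928)²
  = 45.577/0.33698 − 43.923 = 135.25 − 43.923 = 91.33 bar
Z = PV_m/(RT) = (91.33)(0.3928)/((0.08314)(548.2)) = 35.874/45.577 = 0.7871

Z ≈ 0.7871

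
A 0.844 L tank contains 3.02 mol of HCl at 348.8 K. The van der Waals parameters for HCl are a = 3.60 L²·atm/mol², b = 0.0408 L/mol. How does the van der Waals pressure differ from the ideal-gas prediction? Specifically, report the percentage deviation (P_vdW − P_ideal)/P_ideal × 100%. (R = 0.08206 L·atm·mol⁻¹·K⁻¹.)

Ideal: P_ideal = nRT/V = (3.02)(0.08206)(348.8)/0.844 = 102.417 atm
vdW: P = nRT/(V − nb) − a n²/V² = 86.4400/0.720784 − 32.8334/0.712336 = 119.925 − 46.0926 = 73.832 atm
% deviation = (73.832 − 102.417)/102.417 × 100% = -27.91%

-27.91 %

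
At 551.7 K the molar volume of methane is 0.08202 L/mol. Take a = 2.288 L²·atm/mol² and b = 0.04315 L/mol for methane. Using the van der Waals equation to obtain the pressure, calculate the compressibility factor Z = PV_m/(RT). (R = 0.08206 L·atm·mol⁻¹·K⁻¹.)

Z ≈ 1.494

P = RT/(V_m − b) − a/V_m² = (0.08206)(551.7)/(0.08202 − 0.04315) − 2.288/(0.08202)²
  = 45.273/0.038870 − 340.11 = 1164.7 − 340.11 = 824.6 atm
Z = PV_m/(RT) = (824.6)(0.08202)/((0.08206)(551.7)) = 67.634/45.273 = 1.494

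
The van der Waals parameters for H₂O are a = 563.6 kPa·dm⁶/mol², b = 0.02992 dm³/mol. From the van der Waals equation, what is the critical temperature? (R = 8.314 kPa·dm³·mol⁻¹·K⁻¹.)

For a van der Waals gas, T_c = 8a/(27Rb).
T_c = 8×563.6/(27×8.314×0.02992) = 4508.8/6.7164 = 671.3 K

T_c ≈ 671.3 K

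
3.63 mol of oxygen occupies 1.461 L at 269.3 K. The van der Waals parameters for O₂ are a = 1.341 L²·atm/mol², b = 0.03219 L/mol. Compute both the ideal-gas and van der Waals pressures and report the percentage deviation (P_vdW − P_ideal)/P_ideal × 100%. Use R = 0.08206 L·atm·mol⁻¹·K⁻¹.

-6.38 %

Ideal: P_ideal = nRT/V = (3.63)(0.08206)(269.3)/1.461 = 54.9066 atm
vdW: P = nRT/(V − nb) − a n²/V² = 80.2185/1.34415 − 17.6702/2.13452 = 59.6797 − 8.27830 = 51.4014 atm
% deviation = (51.4014 − 54.9066)/54.9066 × 100% = -6.38%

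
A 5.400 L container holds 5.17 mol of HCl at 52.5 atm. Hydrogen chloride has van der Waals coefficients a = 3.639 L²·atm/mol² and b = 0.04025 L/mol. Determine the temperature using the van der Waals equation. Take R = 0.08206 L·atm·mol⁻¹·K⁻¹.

T = (P + a n²/V²)(V − nb)/(nR)
P + a n²/V² = 52.5 + (3.639)(5.17)²/(5.400)² = 55.836 atm
V − nb = 5.400 − (5.17)(0.04025) = 5.1919 L
T = (55.836)(5.1919)/((5.17)(0.08206)) = 683.3 K

T ≈ 683.3 K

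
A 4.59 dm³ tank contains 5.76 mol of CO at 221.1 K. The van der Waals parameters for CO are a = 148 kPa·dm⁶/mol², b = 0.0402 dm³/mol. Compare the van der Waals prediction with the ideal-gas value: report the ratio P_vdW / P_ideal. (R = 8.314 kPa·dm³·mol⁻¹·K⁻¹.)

Ideal: P_ideal = nRT/V = (5.76)(8.314)(221.1)/4.59 = 2306.79 kPa
vdW: P = nRT/(V − nb) − a n²/V² = 10588.2/4.35845 − 4910.28/21.0681 = 2429.35 − 233.067 = 2196.28 kPa
Ratio = 2196.28/2306.79 = 0.9521

P_vdW / P_ideal ≈ 0.9521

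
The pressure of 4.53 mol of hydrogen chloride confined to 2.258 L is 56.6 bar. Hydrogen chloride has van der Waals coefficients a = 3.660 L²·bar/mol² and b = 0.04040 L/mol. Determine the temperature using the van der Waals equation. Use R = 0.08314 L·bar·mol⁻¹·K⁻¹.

T = (P + a n²/V²)(V − nb)/(nR)
P + a n²/V² = 56.6 + (3.660)(4.53)²/(2.258)² = 71.331 bar
V − nb = 2.258 − (4.53)(0.04040) = 2.0750 L
T = (71.331)(2.0750)/((4.53)(0.08314)) = 393.0 K

T ≈ 393.0 K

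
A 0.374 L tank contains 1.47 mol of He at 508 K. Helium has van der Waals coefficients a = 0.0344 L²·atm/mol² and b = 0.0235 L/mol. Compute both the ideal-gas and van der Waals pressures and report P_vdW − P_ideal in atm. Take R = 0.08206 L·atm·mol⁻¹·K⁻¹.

Ideal: P_ideal = nRT/V = (1.47)(0.08206)(508)/0.374 = 163.848 atm
vdW: P = nRT/(V − nb) − a n²/V² = 61.2791/0.339455 − 0.0743350/0.139876 = 180.522 − 0.531435 = 179.991 atm
ΔP = 179.991 − 163.848 = 16.14 atm

ΔP ≈ 16.14 atm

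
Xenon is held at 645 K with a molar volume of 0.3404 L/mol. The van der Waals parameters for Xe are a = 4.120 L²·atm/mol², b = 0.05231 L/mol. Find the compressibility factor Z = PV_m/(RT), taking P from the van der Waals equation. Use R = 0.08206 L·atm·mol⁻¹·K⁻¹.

Z ≈ 0.9529

P = RT/(V_m − b) − a/V_m² = (0.08206)(645)/(0.3404 − 0.05231) − 4.120/(0.3404)²
  = 52.929/0.28809 − 35.556 = 183.72 − 35.556 = 148.16 atm
Z = PV_m/(RT) = (148.16)(0.3404)/((0.08206)(645)) = 50.434/52.929 = 0.9529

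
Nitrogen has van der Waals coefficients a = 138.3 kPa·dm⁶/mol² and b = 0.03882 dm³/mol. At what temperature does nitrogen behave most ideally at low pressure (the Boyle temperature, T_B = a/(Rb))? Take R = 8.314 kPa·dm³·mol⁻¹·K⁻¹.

For a van der Waals gas the second virial coefficient B₂ = b − a/(RT) vanishes at T_B = a/(Rb).
T_B = 138.3/(8.314×0.03882) = 138.3/0.32275 = 428.5 K

T_B ≈ 428.5 K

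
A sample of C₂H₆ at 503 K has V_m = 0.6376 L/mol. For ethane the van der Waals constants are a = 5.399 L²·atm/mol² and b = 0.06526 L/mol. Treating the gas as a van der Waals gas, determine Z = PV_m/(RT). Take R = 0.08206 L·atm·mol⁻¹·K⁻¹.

Z ≈ 0.9089

P = RT/(V_m − b) − a/V_m² = (0.08206)(503)/(0.6376 − 0.06526) − 5.399/(0.6376)²
  = 41.276/0.57234 − 13.281 = 72.118 − 13.281 = 58.837 atm
Z = PV_m/(RT) = (58.837)(0.6376)/((0.08206)(503)) = 37.514/41.276 = 0.9089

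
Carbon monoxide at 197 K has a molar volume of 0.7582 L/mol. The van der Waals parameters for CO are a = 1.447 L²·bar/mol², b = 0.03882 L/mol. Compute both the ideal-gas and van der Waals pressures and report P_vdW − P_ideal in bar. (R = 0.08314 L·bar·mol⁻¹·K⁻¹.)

Ideal: P_ideal = RT/V_m = (0.08314)(197)/0.7582 = 21.6019 bar
vdW: P = RT/(V_m − b) − a/V_m² = 16.3786/0.719380 − 1.447/0.574867 = 22.7677 − 2.51710 = 20.2506 bar
ΔP = 20.2506 − 21.6019 = -1.351 bar

ΔP ≈ -1.351 bar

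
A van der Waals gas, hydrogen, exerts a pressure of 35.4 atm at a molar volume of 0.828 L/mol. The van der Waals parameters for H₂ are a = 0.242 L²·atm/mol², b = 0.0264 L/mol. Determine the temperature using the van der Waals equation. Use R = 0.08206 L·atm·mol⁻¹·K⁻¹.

T ≈ 349.3 K

T = (P + a/V_m²)(V_m − b)/R
P + a/V_m² = 35.4 + 0.242/(0.828)² = 35.753 atm
V_m − b = 0.828 − 0.0264 = 0.80160 L/mol
T = (35.753)(0.80160)/0.08206 = 349.3 K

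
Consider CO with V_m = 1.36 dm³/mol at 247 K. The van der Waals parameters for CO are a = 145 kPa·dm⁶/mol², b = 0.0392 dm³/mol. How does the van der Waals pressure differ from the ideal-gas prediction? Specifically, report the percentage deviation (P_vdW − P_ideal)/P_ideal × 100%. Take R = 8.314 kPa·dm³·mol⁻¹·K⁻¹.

-2.22 %

Ideal: P_ideal = RT/V_m = (8.314)(247)/1.36 = 1509.97 kPa
vdW: P = RT/(V_m − b) − a/V_m² = 2053.56/1.32080 − 145/1.84960 = 1554.78 − 78.3953 = 1476.38 kPa
% deviation = (1476.38 − 1509.97)/1509.97 × 100% = -2.22%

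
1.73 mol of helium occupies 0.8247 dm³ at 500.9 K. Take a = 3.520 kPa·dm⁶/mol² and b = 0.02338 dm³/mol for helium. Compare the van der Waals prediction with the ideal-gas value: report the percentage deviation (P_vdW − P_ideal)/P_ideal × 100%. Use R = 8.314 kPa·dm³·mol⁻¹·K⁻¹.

4.98 %

Ideal: P_ideal = nRT/V = (1.73)(8.314)(500.9)/0.8247 = 8735.97 kPa
vdW: P = nRT/(V − nb) − a n²/V² = 7204.55/0.784253 − 10.5350/0.680130 = 9186.51 − 15.4897 = 9171.02 kPa
% deviation = (9171.02 − 8735.97)/8735.97 × 100% = 4.98%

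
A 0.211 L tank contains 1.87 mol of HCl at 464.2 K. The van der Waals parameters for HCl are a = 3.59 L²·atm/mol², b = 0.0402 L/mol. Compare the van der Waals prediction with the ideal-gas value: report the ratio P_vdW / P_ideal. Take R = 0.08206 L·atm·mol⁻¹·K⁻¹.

P_vdW / P_ideal ≈ 0.7182

Ideal: P_ideal = nRT/V = (1.87)(0.08206)(464.2)/0.211 = 337.595 atm
vdW: P = nRT/(V − nb) − a n²/V² = 71.2325/0.135826 − 12.5539/0.0445210 = 524.439 − 281.977 = 242.462 atm
Ratio = 242.462/337.595 = 0.7182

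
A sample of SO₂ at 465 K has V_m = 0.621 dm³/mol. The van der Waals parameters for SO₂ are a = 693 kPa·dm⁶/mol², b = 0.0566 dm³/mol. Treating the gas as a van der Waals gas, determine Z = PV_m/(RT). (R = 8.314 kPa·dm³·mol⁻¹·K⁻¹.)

Z ≈ 0.8116

P = RT/(V_m − b) − a/V_m² = (8.314)(465)/(0.621 − 0.0566) − 693/(0.621)²
  = 3866.0/0.56440 − 1797.0 = 6849.8 − 1797.0 = 5052.8 kPa
Z = PV_m/(RT) = (5052.8)(0.621)/((8.314)(465)) = 3137.8/3866.0 = 0.8116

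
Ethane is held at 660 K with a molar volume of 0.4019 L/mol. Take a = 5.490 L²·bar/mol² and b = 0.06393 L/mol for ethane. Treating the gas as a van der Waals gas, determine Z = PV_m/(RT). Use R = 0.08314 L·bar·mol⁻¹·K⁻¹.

Z ≈ 0.9402

P = RT/(V_m − b) − a/V_m² = (0.08314)(660)/(0.4019 − 0.06393) − 5.490/(0.4019)²
  = 54.872/0.33797 − 33.989 = 162.36 − 33.989 = 128.37 bar
Z = PV_m/(RT) = (128.37)(0.4019)/((0.08314)(660)) = 51.592/54.872 = 0.9402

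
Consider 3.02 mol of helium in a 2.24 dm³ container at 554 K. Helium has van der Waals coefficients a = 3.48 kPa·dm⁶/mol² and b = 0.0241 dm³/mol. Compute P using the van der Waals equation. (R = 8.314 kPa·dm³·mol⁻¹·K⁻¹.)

P = nRT/(V − nb) − a n²/V²
nRT/(V − nb) = (3.02)(8.314)(554)/(2.24 − 3.02×0.0241) = 13910/2.1672 = 6418.4 kPa
a n²/V² = (3.48)(3.02)²/(2.24)² = 6.3255 kPa
P = 6418.4 − 6.3255 = 6412 kPa

P ≈ 6412 kPa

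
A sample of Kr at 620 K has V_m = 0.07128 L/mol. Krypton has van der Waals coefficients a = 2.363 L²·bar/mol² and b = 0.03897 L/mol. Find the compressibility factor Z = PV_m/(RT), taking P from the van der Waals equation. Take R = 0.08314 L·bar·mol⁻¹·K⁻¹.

Z ≈ 1.563

P = RT/(V_m − b) − a/V_m² = (0.08314)(620)/(0.07128 − 0.03897) − 2.363/(0.07128)²
  = 51.547/0.032310 − 465.08 = 1595.4 − 465.08 = 1130.3 bar
Z = PV_m/(RT) = (1130.3)(0.07128)/((0.08314)(620)) = 80.568/51.547 = 1.563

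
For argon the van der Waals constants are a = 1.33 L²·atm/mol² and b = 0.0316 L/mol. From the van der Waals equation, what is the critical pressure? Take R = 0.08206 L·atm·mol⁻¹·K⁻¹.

For a van der Waals gas, P_c = a/(27b²).
P_c = 1.33/(27×(0.0316)²) = 1.33/0.026961 = 49.33 atm

P_c ≈ 49.33 atm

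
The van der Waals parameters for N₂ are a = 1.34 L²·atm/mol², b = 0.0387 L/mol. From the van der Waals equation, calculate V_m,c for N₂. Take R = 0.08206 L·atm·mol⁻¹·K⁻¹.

For a van der Waals gas, V_m,c = 3b.
V_m,c = 3×0.0387 = 0.1161 L/mol

V_m,c ≈ 0.1161 L/mol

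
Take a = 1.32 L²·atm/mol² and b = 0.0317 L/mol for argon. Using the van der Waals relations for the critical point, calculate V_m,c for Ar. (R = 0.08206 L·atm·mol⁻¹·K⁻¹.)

V_m,c ≈ 0.09510 L/mol

For a van der Waals gas, V_m,c = 3b.
V_m,c = 3×0.0317 = 0.09510 L/mol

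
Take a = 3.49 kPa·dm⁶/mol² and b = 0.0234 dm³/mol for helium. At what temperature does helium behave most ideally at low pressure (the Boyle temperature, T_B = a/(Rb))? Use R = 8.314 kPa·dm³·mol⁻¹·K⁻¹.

T_B ≈ 17.94 K

For a van der Waals gas the second virial coefficient B₂ = b − a/(RT) vanishes at T_B = a/(Rb).
T_B = 3.49/(8.314×0.0234) = 3.49/0.19455 = 17.94 K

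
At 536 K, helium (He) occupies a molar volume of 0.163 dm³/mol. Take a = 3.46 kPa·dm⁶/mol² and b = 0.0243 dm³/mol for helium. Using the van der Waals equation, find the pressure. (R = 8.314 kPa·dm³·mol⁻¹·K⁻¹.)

P = RT/(V_m − b) − a/V_m²
RT/(V_m − b) = (8.314)(536)/(0.163 − 0.0243) = 4456.3/0.13870 = 32129 kPa
a/V_m² = 3.46/(0.163)² = 130.23 kPa
P = 32129 − 130.23 = 31999 kPa

P ≈ 31999 kPa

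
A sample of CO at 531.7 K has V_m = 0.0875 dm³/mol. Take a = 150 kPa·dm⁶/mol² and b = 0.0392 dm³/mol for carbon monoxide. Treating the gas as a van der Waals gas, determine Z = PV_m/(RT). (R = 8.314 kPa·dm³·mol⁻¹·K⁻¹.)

Z ≈ 1.424

P = RT/(V_m − b) − a/V_m² = (8.314)(531.7)/(0.0875 − 0.0392) − 150/(0.0875)²
  = 4420.6/0.048300 − 19592 = 91524 − 19592 = 71932 kPa
Z = PV_m/(RT) = (71932)(0.0875)/((8.314)(531.7)) = 6294.1/4420.6 = 1.424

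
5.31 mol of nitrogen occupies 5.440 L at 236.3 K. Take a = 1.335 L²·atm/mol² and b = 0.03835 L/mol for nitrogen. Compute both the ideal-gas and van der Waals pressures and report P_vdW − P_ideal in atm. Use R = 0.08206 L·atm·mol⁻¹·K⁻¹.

Ideal: P_ideal = nRT/V = (5.31)(0.08206)(236.3)/5.440 = 18.9274 atm
vdW: P = nRT/(V − nb) − a n²/V² = 102.965/5.23636 − 37.6418/29.5936 = 19.6635 − 1.27196 = 18.3915 atm
ΔP = 18.3915 − 18.9274 = -0.536 atm

ΔP ≈ -0.536 atm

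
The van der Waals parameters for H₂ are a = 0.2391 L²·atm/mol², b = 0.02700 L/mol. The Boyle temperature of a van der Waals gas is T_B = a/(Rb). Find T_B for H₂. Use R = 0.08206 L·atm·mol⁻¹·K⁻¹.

For a van der Waals gas the second virial coefficient B₂ = b − a/(RT) vanishes at T_B = a/(Rb).
T_B = 0.2391/(0.08206×0.02700) = 0.2391/0.0022156 = 107.9 K

T_B ≈ 107.9 K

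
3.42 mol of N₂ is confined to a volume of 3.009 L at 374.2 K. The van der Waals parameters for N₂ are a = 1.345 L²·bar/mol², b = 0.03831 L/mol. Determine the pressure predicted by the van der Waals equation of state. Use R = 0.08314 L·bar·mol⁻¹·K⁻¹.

P = nRT/(V − nb) − a n²/V²
nRT/(V − nb) = (3.42)(0.08314)(374.2)/(3.009 − 3.42×0.03831) = 106.40/2.8780 = 36.970 bar
a n²/V² = (1.345)(3.42)²/(3.009)² = 1.7375 bar
P = 36.970 − 1.7375 = 35.23 bar

P ≈ 35.23 bar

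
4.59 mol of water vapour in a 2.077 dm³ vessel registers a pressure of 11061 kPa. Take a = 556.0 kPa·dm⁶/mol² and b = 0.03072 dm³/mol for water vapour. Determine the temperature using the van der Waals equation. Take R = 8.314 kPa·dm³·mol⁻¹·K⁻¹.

T = (P + a n²/V²)(V − nb)/(nR)
P + a n²/V² = 11061 + (556.0)(4.59)²/(2.077)² = 13776 kPa
V − nb = 2.077 − (4.59)(0.03072) = 1.9360 dm³
T = (13776)(1.9360)/((4.59)(8.314)) = 698.9 K

T ≈ 698.9 K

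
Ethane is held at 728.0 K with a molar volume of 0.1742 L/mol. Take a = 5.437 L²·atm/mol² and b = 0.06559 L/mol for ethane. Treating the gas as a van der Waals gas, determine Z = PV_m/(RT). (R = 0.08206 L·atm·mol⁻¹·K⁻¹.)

P = RT/(V_m − b) − a/V_m² = (0.08206)(728.0)/(0.1742 − 0.06559) − 5.437/(0.1742)²
  = 59.740/0.10861 − 179.17 = 550.04 − 179.17 = 370.87 atm
Z = PV_m/(RT) = (370.87)(0.1742)/((0.08206)(728.0)) = 64.606/59.740 = 1.081

Z ≈ 1.081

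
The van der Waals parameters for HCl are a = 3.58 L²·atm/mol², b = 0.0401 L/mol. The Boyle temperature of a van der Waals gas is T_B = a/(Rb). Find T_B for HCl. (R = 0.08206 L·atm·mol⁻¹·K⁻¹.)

For a van der Waals gas the second virial coefficient B₂ = b − a/(RT) vanishes at T_B = a/(Rb).
T_B = 3.58/(0.08206×0.0401) = 3.58/0.0032906 = 1088 K

T_B ≈ 1088 K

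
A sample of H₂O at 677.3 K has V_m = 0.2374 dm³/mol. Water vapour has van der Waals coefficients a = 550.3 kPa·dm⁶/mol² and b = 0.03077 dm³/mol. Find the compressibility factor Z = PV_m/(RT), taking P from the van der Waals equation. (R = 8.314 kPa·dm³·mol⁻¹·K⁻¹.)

Z ≈ 0.7373

P = RT/(V_m − b) − a/V_m² = (8.314)(677.3)/(0.2374 − 0.03077) − 550.3/(0.2374)²
  = 5631.1/0.20663 − 9764.2 = 27252 − 9764.2 = 17488 kPa
Z = PV_m/(RT) = (17488)(0.2374)/((8.314)(677.3)) = 4151.7/5631.1 = 0.7373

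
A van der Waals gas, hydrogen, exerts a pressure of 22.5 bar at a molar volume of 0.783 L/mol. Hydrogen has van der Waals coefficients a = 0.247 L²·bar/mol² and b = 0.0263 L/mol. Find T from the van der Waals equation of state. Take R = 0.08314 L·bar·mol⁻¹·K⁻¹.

T = (P + a/V_m²)(V_m − b)/R
P + a/V_m² = 22.5 + 0.247/(0.783)² = 22.903 bar
V_m − b = 0.783 − 0.0263 = 0.75670 L/mol
T = (22.903)(0.75670)/0.08314 = 208.5 K

T ≈ 208.5 K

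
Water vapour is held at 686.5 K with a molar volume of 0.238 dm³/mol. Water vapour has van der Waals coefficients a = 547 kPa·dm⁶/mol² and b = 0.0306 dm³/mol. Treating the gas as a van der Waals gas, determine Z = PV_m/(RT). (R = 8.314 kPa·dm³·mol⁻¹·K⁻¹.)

P = RT/(V_m − b) − a/V_m² = (8.314)(686.5)/(0.238 − 0.0306) − 547/(0.238)²
  = 5707.6/0.20740 − 9656.8 = 27520 − 9656.8 = 17863 kPa
Z = PV_m/(RT) = (17863)(0.238)/((8.314)(686.5)) = 4251.4/5707.6 = 0.7449

Z ≈ 0.7449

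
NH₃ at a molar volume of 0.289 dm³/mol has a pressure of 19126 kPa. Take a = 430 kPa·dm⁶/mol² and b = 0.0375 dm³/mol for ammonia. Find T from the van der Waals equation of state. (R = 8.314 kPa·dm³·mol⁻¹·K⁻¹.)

T = (P + a/V_m²)(V_m − b)/R
P + a/V_m² = 19126 + 430/(0.289)² = 24274 kPa
V_m − b = 0.289 − 0.0375 = 0.25150 dm³/mol
T = (24274)(0.25150)/8.314 = 734.3 K

T ≈ 734.3 K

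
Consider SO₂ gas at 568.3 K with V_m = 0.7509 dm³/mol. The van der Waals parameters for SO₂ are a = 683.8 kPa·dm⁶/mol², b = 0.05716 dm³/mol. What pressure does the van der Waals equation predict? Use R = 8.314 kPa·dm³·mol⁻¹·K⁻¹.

P ≈ 5598 kPa

P = RT/(V_m − b) − a/V_m²
RT/(V_m − b) = (8.314)(568.3)/(0.7509 − 0.05716) = 4724.8/0.69374 = 6810.6 kPa
a/V_m² = 683.8/(0.7509)² = 1212.7 kPa
P = 6810.6 − 1212.7 = 5598 kPa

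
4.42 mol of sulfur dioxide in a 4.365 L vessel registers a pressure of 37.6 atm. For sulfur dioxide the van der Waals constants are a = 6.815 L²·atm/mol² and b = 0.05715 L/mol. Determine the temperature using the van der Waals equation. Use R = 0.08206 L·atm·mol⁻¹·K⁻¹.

T ≈ 505.5 K

T = (P + a n²/V²)(V − nb)/(nR)
P + a n²/V² = 37.6 + (6.815)(4.42)²/(4.365)² = 44.588 atm
V − nb = 4.365 − (4.42)(0.05715) = 4.1124 L
T = (44.588)(4.1124)/((4.42)(0.08206)) = 505.5 K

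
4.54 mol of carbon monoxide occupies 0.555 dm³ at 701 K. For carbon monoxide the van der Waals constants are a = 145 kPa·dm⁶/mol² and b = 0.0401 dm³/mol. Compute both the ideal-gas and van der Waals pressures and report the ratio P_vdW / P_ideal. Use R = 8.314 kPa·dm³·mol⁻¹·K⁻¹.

Ideal: P_ideal = nRT/V = (4.54)(8.314)(701)/0.555 = 47675.0 kPa
vdW: P = nRT/(V − nb) − a n²/V² = 26459.6/0.372946 − 2988.68/0.308025 = 70947.5 − 9702.72 = 61244.8 kPa
Ratio = 61244.8/47675.0 = 1.285

P_vdW / P_ideal ≈ 1.285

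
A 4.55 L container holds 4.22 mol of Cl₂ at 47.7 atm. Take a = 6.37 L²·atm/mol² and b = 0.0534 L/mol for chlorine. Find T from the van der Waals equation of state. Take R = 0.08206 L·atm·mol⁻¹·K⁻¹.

T ≈ 664.1 K

T = (P + a n²/V²)(V − nb)/(nR)
P + a n²/V² = 47.7 + (6.37)(4.22)²/(4.55)² = 53.180 atm
V − nb = 4.55 − (4.22)(0.0534) = 4.3247 L
T = (53.180)(4.3247)/((4.22)(0.08206)) = 664.1 K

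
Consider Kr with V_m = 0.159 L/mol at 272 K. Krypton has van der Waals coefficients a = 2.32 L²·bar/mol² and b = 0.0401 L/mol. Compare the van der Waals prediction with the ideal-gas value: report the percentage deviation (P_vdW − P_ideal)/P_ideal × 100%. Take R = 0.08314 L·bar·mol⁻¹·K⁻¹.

-30.80 %

Ideal: P_ideal = RT/V_m = (0.08314)(272)/0.159 = 142.227 bar
vdW: P = RT/(V_m − b) − a/V_m² = 22.6141/0.118900 − 2.32/0.0252810 = 190.194 − 91.7685 = 98.426 bar
% deviation = (98.426 − 142.227)/142.227 × 100% = -30.80%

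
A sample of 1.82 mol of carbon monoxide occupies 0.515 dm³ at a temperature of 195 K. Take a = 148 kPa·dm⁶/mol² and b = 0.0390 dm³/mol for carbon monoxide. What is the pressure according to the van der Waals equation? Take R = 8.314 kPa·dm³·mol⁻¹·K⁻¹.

P ≈ 4797 kPa

P = nRT/(V − nb) − a n²/V²
nRT/(V − nb) = (1.82)(8.314)(195)/(0.515 − 1.82×0.0390) = 2950.6/0.44402 = 6645.2 kPa
a n²/V² = (148)(1.82)²/(0.515)² = 1848.4 kPa
P = 6645.2 − 1848.4 = 4797 kPa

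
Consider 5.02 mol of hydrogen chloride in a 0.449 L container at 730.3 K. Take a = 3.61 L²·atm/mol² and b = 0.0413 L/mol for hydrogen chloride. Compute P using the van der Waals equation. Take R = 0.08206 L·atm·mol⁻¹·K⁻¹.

P ≈ 793.6 atm

P = nRT/(V − nb) − a n²/V²
nRT/(V − nb) = (5.02)(0.08206)(730.3)/(0.449 − 5.02×0.0413) = 300.84/0.24167 = 1244.8 atm
a n²/V² = (3.61)(5.02)²/(0.449)² = 451.25 atm
P = 1244.8 − 451.25 = 793.6 atm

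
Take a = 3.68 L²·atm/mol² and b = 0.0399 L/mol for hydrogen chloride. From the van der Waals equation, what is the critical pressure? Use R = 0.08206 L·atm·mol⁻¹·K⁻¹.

For a van der Waals gas, P_c = a/(27b²).
P_c = 3.68/(27×(0.0399)²) = 3.68/0.042984 = 85.61 atm

P_c ≈ 85.61 atm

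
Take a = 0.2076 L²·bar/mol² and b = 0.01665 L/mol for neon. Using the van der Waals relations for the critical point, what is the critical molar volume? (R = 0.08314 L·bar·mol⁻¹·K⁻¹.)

V_m,c ≈ 0.04995 L/mol

For a van der Waals gas, V_m,c = 3b.
V_m,c = 3×0.01665 = 0.04995 L/mol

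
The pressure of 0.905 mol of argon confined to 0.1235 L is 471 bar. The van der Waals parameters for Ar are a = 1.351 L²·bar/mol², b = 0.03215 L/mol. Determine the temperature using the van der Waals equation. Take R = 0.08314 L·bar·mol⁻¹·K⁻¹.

T ≈ 682.0 K

T = (P + a n²/V²)(V − nb)/(nR)
P + a n²/V² = 471 + (1.351)(0.905)²/(0.1235)² = 543.55 bar
V − nb = 0.1235 − (0.905)(0.03215) = 0.094404 L
T = (543.55)(0.094404)/((0.905)(0.08314)) = 682.0 K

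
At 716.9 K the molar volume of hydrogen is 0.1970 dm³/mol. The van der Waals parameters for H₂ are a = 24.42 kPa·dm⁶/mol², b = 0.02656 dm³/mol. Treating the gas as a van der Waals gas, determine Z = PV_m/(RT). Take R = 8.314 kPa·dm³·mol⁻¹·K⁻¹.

P = RT/(V_m − b) − a/V_m² = (8.314)(716.9)/(0.1970 − 0.02656) − 24.42/(0.1970)²
  = 5960.3/0.17044 − 629.24 = 34970 − 629.24 = 34341 kPa
Z = PV_m/(RT) = (34341)(0.1970)/((8.314)(716.9)) = 6765.2/5960.3 = 1.135

Z ≈ 1.135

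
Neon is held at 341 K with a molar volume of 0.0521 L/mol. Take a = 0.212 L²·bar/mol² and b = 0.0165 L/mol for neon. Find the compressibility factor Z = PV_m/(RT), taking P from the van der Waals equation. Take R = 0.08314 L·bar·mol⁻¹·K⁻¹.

P = RT/(V_m − b) − a/V_m² = (0.08314)(341)/(0.0521 − 0.0165) − 0.212/(0.0521)²
  = 28.351/0.035600 − 78.102 = 796.38 − 78.102 = 718.28 bar
Z = PV_m/(RT) = (718.28)(0.0521)/((0.08314)(341)) = 37.422/28.351 = 1.320

Z ≈ 1.320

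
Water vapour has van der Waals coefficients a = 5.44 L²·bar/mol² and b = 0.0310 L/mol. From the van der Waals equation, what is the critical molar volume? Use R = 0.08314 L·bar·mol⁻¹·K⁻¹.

For a van der Waals gas, V_m,c = 3b.
V_m,c = 3×0.0310 = 0.09300 L/mol

V_m,c ≈ 0.09300 L/mol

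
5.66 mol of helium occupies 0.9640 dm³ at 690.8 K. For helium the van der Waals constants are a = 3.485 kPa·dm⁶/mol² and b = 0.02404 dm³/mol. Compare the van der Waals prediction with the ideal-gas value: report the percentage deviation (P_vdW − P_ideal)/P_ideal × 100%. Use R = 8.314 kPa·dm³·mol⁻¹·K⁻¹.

Ideal: P_ideal = nRT/V = (5.66)(8.314)(690.8)/0.9640 = 33721.1 kPa
vdW: P = nRT/(V − nb) − a n²/V² = 32507.1/0.827934 − 111.644/0.929296 = 39262.9 − 120.138 = 39142.8 kPa
% deviation = (39142.8 − 33721.1)/33721.1 × 100% = 16.08%

16.08 %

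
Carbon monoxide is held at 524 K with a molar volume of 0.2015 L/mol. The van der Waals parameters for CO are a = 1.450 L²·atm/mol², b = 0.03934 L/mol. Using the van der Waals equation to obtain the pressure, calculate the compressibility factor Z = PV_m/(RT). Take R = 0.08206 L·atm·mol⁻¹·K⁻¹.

Z ≈ 1.075

P = RT/(V_m − b) − a/V_m² = (0.08206)(524)/(0.2015 − 0.03934) − 1.450/(0.2015)²
  = 42.999/0.16216 − 35.712 = 265.16 − 35.712 = 229.45 atm
Z = PV_m/(RT) = (229.45)(0.2015)/((0.08206)(524)) = 46.234/42.999 = 1.075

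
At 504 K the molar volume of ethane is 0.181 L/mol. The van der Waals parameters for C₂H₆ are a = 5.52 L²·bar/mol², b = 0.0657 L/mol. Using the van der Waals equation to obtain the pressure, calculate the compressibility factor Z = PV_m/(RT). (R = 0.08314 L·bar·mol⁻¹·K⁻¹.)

Z ≈ 0.8420

P = RT/(V_m − b) − a/V_m² = (0.08314)(504)/(0.181 − 0.0657) − 5.52/(0.181)²
  = 41.903/0.11530 − 168.49 = 363.43 − 168.49 = 194.94 bar
Z = PV_m/(RT) = (194.94)(0.181)/((0.08314)(504)) = 35.284/41.903 = 0.8420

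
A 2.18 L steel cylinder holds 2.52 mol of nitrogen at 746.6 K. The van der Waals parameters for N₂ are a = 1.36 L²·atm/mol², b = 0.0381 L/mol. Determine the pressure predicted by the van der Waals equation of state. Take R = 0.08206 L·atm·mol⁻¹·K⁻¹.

P ≈ 72.27 atm

P = nRT/(V − nb) − a n²/V²
nRT/(V − nb) = (2.52)(0.08206)(746.6)/(2.18 − 2.52×0.0381) = 154.39/2.0840 = 74.083 atm
a n²/V² = (1.36)(2.52)²/(2.18)² = 1.8173 atm
P = 74.083 − 1.8173 = 72.27 atm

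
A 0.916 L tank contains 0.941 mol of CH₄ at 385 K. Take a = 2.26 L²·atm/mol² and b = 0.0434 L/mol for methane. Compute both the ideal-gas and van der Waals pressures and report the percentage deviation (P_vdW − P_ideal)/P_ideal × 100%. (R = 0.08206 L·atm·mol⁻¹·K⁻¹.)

Ideal: P_ideal = nRT/V = (0.941)(0.08206)(385)/0.916 = 32.4554 atm
vdW: P = nRT/(V − nb) − a n²/V² = 29.7291/0.875161 − 2.00119/0.839056 = 33.9699 − 2.38505 = 31.5849 atm
% deviation = (31.5849 − 32.4554)/32.4554 × 100% = -2.68%

-2.68 %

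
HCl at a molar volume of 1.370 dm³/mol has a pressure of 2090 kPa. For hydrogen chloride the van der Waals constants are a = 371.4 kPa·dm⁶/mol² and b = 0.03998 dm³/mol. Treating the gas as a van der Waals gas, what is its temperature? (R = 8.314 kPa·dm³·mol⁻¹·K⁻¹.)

T ≈ 366.0 K

T = (P + a/V_m²)(V_m − b)/R
P + a/V_m² = 2090 + 371.4/(1.370)² = 2287.9 kPa
V_m − b = 1.370 − 0.03998 = 1.3300 dm³/mol
T = (2287.9)(1.3300)/8.314 = 366.0 K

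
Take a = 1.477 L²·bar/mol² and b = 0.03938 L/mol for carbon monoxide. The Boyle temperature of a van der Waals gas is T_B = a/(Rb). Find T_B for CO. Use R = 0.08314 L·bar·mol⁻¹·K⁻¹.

For a van der Waals gas the second virial coefficient B₂ = b − a/(RT) vanishes at T_B = a/(Rb).
T_B = 1.477/(0.08314×0.03938) = 1.477/0.0032741 = 451.1 K

T_B ≈ 451.1 K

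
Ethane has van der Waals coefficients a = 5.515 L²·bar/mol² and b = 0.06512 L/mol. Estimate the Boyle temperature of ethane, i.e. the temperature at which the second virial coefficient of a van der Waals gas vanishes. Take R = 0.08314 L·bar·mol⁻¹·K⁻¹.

For a van der Waals gas the second virial coefficient B₂ = b − a/(RT) vanishes at T_B = a/(Rb).
T_B = 5.515/(0.08314×0.06512) = 5.515/0.0054141 = 1019 K

T_B ≈ 1019 K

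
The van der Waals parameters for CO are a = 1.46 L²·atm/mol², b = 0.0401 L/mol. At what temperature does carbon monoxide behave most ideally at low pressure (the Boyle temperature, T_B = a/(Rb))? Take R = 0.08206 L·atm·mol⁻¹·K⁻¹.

T_B ≈ 443.7 K

For a van der Waals gas the second virial coefficient B₂ = b − a/(RT) vanishes at T_B = a/(Rb).
T_B = 1.46/(0.08206×0.0401) = 1.46/0.0032906 = 443.7 K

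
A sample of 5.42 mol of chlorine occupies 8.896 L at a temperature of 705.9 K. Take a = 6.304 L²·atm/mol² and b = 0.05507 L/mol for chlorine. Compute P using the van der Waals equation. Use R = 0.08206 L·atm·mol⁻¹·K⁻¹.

P ≈ 34.18 atm

P = nRT/(V − nb) − a n²/V²
nRT/(V − nb) = (5.42)(0.08206)(705.9)/(8.896 − 5.42×0.05507) = 313.96/8.5975 = 36.518 atm
a n²/V² = (6.304)(5.42)²/(8.896)² = 2.3401 atm
P = 36.518 − 2.3401 = 34.18 atm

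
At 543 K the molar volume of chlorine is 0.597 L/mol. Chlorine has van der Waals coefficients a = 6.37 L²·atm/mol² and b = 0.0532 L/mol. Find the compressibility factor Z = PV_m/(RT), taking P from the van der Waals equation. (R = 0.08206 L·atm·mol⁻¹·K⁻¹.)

Z ≈ 0.8584

P = RT/(V_m − b) − a/V_m² = (0.08206)(543)/(0.597 − 0.0532) − 6.37/(0.597)²
  = 44.559/0.54380 − 17.873 = 81.940 − 17.873 = 64.067 atm
Z = PV_m/(RT) = (64.067)(0.597)/((0.08206)(543)) = 38.248/44.559 = 0.8584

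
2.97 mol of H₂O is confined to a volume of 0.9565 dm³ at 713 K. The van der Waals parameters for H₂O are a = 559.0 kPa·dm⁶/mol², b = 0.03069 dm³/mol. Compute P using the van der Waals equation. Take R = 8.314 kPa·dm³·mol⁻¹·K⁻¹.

P ≈ 14956 kPa

P = nRT/(V − nb) − a n²/V²
nRT/(V − nb) = (2.97)(8.314)(713)/(0.9565 − 2.97×0.03069) = 17606/0.86535 = 20346 kPa
a n²/V² = (559.0)(2.97)²/(0.9565)² = 5389.6 kPa
P = 20346 − 5389.6 = 14956 kPa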